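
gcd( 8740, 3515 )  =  95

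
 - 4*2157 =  - 8628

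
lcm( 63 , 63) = 63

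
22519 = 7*3217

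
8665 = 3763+4902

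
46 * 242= 11132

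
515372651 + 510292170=1025664821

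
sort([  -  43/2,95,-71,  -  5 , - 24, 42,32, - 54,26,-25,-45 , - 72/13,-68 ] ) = [-71,  -  68,  -  54,  -  45,  -  25, - 24,-43/2,-72/13, - 5,26,  32,42,95] 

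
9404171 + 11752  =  9415923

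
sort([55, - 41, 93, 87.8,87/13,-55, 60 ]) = [-55,-41, 87/13,  55,60, 87.8,  93 ] 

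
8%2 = 0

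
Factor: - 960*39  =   - 37440 = - 2^6*3^2*5^1*13^1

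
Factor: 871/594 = 2^( - 1)  *  3^( - 3)*11^( - 1)*13^1*67^1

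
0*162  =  0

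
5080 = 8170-3090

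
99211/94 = 99211/94 = 1055.44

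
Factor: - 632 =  - 2^3* 79^1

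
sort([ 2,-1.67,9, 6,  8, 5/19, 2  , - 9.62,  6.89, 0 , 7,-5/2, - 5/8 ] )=[ -9.62, -5/2, - 1.67,- 5/8,  0,5/19 , 2,2, 6, 6.89, 7,  8,  9 ]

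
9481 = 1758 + 7723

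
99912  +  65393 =165305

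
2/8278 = 1/4139 =0.00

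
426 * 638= 271788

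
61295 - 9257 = 52038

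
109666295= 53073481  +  56592814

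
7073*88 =622424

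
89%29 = 2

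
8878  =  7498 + 1380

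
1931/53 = 36  +  23/53 = 36.43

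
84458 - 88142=- 3684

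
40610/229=40610/229 = 177.34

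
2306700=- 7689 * ( - 300)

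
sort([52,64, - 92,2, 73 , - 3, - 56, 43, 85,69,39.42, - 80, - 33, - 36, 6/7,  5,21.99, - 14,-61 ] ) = [ - 92, - 80 , - 61, - 56, - 36 , - 33 , - 14, - 3, 6/7, 2,5,21.99,39.42  ,  43, 52, 64, 69, 73, 85] 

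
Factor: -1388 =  - 2^2*347^1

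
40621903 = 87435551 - 46813648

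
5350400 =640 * 8360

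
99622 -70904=28718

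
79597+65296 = 144893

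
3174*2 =6348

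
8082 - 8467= - 385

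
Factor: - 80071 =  - 80071^1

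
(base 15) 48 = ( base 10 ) 68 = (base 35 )1X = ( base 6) 152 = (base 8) 104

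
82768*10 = 827680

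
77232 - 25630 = 51602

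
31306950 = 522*59975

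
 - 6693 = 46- 6739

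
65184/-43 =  - 65184/43 =- 1515.91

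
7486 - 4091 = 3395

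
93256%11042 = 4920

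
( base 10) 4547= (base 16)11C3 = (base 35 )3OW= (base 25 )76m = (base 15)1532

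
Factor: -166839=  - 3^1*19^1 * 2927^1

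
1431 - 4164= - 2733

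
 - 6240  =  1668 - 7908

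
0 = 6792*0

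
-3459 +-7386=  - 10845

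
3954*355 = 1403670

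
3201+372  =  3573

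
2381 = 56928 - 54547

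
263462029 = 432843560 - 169381531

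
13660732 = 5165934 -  - 8494798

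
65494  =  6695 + 58799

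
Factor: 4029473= 7^1*31^2*599^1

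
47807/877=54 + 449/877 = 54.51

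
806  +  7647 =8453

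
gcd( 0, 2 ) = 2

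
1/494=1/494= 0.00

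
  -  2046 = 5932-7978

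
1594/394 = 4+9/197 = 4.05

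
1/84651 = 1/84651 = 0.00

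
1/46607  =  1/46607 = 0.00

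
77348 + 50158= 127506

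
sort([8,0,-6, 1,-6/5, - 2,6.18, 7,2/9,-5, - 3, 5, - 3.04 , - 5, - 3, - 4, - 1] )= [ - 6,- 5,-5,-4,-3.04, - 3, - 3, -2, - 6/5, - 1, 0,2/9, 1, 5, 6.18, 7,8]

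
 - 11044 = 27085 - 38129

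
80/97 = 80/97 = 0.82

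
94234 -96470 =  - 2236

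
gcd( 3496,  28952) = 8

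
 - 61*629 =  -38369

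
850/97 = 8+74/97 = 8.76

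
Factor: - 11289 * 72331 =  - 3^1*7^1*53^1*71^1 * 10333^1 =- 816544659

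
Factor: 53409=3^1*19^1*937^1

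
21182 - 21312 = -130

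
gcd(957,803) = 11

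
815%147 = 80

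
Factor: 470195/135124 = 2^( - 2 ) * 5^1*37^( - 1) * 103^1 = 515/148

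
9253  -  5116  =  4137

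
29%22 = 7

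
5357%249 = 128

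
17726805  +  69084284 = 86811089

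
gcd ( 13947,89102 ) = 1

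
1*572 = 572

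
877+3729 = 4606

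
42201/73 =578 + 7/73 = 578.10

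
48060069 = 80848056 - 32787987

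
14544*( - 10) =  - 145440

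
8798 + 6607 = 15405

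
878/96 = 9 + 7/48 = 9.15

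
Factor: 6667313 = 101^1  *  251^1*263^1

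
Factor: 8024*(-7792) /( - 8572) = 15630752/2143 = 2^5*17^1*59^1*487^1* 2143^(- 1)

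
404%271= 133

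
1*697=697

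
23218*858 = 19921044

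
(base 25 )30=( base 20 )3F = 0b1001011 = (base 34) 27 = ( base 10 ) 75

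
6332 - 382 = 5950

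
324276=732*443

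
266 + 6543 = 6809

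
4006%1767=472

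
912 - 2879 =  - 1967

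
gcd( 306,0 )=306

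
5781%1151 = 26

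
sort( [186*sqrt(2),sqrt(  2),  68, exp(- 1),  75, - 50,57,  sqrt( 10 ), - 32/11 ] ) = [ - 50, - 32/11, exp( - 1), sqrt(2 ),  sqrt( 10 ),57, 68, 75, 186*sqrt( 2 )]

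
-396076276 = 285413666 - 681489942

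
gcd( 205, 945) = 5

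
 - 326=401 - 727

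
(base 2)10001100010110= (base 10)8982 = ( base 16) 2316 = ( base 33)886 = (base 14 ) 33B8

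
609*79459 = 48390531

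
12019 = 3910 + 8109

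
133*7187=955871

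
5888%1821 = 425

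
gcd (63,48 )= 3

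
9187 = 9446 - 259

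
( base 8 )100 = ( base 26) 2c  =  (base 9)71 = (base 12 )54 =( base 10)64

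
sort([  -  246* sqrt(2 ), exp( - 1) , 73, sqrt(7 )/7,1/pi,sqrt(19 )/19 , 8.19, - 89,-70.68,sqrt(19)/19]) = [-246 * sqrt(2),  -  89, - 70.68, sqrt ( 19 )/19, sqrt(19) /19, 1/pi,exp( - 1 ) , sqrt ( 7)/7, 8.19, 73]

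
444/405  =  1 + 13/135 = 1.10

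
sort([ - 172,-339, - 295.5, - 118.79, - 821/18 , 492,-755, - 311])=[ - 755, - 339, -311 ,-295.5,-172, - 118.79, - 821/18 , 492]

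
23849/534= 23849/534   =  44.66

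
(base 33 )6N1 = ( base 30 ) 834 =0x1c7e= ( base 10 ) 7294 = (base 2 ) 1110001111110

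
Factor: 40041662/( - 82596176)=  - 2^( - 3)*13^( - 1 )*29^(-1)*103^1*13693^( - 1)*194377^1 = - 20020831/41298088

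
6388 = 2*3194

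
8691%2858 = 117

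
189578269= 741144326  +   - 551566057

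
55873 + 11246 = 67119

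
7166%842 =430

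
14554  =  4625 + 9929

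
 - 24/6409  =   - 1 + 6385/6409 = - 0.00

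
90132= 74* 1218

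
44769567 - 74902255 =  - 30132688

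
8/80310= 4/40155 = 0.00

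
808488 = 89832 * 9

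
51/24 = 17/8 = 2.12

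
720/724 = 180/181 = 0.99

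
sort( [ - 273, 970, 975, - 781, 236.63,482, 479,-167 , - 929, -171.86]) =[ - 929, - 781, - 273, - 171.86, - 167, 236.63, 479,482, 970, 975]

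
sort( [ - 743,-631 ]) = [ - 743,-631]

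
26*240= 6240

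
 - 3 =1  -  4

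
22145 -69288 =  - 47143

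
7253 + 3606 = 10859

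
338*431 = 145678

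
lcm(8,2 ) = 8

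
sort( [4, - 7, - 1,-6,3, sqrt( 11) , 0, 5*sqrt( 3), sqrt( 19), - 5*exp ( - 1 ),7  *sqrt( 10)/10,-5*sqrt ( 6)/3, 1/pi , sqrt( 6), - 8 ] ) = [ - 8,-7, - 6, - 5*sqrt( 6)/3, - 5 * exp(-1), - 1, 0, 1/pi, 7*sqrt( 10)/10, sqrt(6),3,sqrt( 11), 4,sqrt(19 ), 5*sqrt( 3 ) ]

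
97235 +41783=139018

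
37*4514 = 167018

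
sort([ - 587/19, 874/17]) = [ - 587/19 , 874/17 ] 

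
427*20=8540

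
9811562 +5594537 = 15406099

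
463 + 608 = 1071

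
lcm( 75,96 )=2400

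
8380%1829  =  1064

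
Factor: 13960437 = 3^1*137^1*33967^1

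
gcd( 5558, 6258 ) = 14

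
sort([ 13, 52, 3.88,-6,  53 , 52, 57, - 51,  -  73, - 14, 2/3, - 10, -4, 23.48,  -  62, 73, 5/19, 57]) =[ - 73, - 62, - 51, - 14, - 10, - 6, - 4, 5/19,2/3, 3.88, 13,23.48,52, 52, 53, 57,57,73 ]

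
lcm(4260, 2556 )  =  12780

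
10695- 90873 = -80178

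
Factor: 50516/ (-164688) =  - 173/564 = - 2^( - 2) * 3^( -1)*47^(  -  1 )* 173^1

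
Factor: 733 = 733^1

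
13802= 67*206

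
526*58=30508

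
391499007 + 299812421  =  691311428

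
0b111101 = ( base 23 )2f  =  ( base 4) 331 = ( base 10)61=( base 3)2021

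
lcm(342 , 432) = 8208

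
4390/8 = 2195/4=548.75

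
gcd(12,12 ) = 12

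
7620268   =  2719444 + 4900824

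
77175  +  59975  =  137150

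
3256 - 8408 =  - 5152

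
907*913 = 828091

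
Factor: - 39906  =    -  2^1*3^3 * 739^1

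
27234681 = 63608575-36373894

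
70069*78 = 5465382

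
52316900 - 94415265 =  - 42098365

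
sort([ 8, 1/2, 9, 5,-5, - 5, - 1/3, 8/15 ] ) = [ - 5, - 5,  -  1/3, 1/2,8/15, 5 , 8 , 9] 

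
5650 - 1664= 3986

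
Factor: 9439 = 9439^1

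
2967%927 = 186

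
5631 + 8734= 14365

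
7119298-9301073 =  - 2181775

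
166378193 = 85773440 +80604753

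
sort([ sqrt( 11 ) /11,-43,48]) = [ - 43,sqrt(11)/11,48] 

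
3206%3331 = 3206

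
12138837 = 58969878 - 46831041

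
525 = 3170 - 2645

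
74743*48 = 3587664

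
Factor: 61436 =2^2 * 15359^1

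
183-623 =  -440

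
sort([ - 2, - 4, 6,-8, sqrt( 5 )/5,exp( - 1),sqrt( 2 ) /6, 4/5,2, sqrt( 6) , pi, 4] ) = [ - 8,-4,-2,sqrt(2 )/6,exp( - 1 ) , sqrt( 5 )/5,4/5, 2 , sqrt(6),pi, 4, 6]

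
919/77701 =919/77701 =0.01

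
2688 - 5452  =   -2764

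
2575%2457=118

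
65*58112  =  3777280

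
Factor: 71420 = 2^2*5^1 *3571^1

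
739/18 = 739/18 = 41.06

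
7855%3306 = 1243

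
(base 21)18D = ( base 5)4442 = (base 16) 26e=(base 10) 622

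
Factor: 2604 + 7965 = 10569 = 3^1 * 13^1*271^1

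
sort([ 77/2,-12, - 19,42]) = [ - 19, - 12,77/2,  42] 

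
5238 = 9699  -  4461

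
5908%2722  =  464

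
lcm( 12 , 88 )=264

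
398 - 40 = 358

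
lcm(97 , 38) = 3686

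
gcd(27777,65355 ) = 3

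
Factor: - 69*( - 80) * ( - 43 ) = -237360 = - 2^4*3^1*5^1  *  23^1* 43^1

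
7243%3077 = 1089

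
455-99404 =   -  98949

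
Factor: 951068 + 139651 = 3^3*7^1*29^1*199^1 = 1090719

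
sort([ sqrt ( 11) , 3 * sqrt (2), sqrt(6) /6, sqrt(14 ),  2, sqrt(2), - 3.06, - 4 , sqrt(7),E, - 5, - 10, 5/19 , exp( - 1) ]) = [  -  10,  -  5, - 4,  -  3.06, 5/19,exp( - 1), sqrt( 6 ) /6,sqrt ( 2), 2, sqrt( 7 ), E, sqrt( 11 ),sqrt(14), 3*sqrt( 2) ]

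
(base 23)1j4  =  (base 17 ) 361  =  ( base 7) 2554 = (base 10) 970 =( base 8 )1712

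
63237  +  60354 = 123591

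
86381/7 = 12340+1/7 = 12340.14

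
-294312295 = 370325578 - 664637873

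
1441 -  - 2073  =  3514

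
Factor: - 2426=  - 2^1*1213^1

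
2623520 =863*3040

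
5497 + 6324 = 11821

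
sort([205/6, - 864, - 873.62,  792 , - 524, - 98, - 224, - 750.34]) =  [ - 873.62, - 864, - 750.34, - 524  , - 224, - 98,  205/6,792]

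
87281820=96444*905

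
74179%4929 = 244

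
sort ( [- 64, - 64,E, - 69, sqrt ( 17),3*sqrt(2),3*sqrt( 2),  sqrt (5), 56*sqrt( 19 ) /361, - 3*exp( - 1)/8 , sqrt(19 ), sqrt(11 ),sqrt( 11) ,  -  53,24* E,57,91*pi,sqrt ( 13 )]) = [-69, - 64,-64, - 53, - 3*exp(  -  1)/8, 56 *sqrt( 19) /361, sqrt( 5 ), E,sqrt( 11), sqrt (11),sqrt( 13),sqrt( 17),3*sqrt (2),3 *sqrt( 2 ), sqrt ( 19 ),57,24 *E,91*pi]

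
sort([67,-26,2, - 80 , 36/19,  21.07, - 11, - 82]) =[ - 82,-80, - 26 ,-11,36/19, 2, 21.07, 67 ] 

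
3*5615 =16845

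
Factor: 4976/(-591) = -2^4*3^(  -  1)*197^(  -  1) * 311^1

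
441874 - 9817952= -9376078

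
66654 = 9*7406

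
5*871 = 4355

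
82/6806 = 1/83=0.01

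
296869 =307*967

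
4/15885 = 4/15885 = 0.00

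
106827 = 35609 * 3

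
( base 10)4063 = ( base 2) 111111011111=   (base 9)5514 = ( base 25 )6cd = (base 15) 130D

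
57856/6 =9642 + 2/3= 9642.67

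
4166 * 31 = 129146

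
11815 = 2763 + 9052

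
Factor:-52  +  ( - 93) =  - 5^1*29^1 = - 145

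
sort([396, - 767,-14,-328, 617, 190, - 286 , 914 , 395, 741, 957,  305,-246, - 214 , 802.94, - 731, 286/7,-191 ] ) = [ - 767, - 731,  -  328, - 286, - 246, - 214, - 191, - 14,286/7, 190, 305,  395, 396, 617, 741, 802.94, 914, 957]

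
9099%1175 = 874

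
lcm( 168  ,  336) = 336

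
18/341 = 18/341 = 0.05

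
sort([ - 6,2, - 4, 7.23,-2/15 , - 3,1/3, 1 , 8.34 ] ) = [ - 6, - 4, - 3,- 2/15,1/3, 1,2,7.23,8.34]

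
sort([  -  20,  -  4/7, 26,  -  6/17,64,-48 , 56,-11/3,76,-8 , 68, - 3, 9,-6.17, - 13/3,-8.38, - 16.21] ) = [ - 48,  -  20, - 16.21,-8.38,-8, - 6.17,  -  13/3,  -  11/3,-3  ,-4/7, - 6/17, 9,26,  56,64,68, 76]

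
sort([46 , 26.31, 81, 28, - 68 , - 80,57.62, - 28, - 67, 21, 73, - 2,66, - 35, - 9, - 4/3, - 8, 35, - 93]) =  [ - 93, - 80,  -  68, - 67, - 35, - 28,-9, - 8,-2, -4/3 , 21,26.31,  28,35,46, 57.62,66 , 73, 81 ]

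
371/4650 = 371/4650 = 0.08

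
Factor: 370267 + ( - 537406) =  - 3^2*7^2*379^1 = -  167139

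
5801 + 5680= 11481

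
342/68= 171/34  =  5.03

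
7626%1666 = 962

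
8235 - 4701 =3534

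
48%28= 20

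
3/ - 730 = -1 + 727/730 = - 0.00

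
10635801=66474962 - 55839161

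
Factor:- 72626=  - 2^1*36313^1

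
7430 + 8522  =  15952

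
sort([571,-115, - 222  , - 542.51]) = [-542.51, - 222, - 115,571] 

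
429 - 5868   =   - 5439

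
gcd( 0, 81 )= 81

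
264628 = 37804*7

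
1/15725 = 1/15725 = 0.00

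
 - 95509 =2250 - 97759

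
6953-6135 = 818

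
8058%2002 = 50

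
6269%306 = 149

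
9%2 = 1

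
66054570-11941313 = 54113257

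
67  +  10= 77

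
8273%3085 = 2103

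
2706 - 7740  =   - 5034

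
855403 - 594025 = 261378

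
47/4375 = 47/4375= 0.01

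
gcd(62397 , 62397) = 62397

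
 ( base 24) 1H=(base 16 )29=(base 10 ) 41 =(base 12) 35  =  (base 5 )131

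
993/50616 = 331/16872 = 0.02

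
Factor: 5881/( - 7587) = -3^(-3)*281^( - 1) * 5881^1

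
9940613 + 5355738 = 15296351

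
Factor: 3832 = 2^3*479^1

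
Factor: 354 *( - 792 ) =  - 2^4*3^3 * 11^1*59^1  =  - 280368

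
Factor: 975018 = 2^1*3^1 * 11^2*17^1*79^1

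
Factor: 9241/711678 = 2^( - 1 )  *3^( - 1) * 11^( - 1 )* 41^(-1 )*263^( - 1 )*9241^1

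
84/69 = 28/23 = 1.22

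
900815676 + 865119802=1765935478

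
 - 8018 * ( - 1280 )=10263040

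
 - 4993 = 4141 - 9134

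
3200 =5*640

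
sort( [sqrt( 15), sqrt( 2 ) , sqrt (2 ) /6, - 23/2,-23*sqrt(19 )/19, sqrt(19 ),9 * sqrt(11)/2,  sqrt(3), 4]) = [-23/2, - 23 * sqrt ( 19 ) /19,sqrt(2)/6,  sqrt( 2 ),  sqrt(3 ),sqrt (15),4,sqrt(19),9*sqrt( 11) /2 ] 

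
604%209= 186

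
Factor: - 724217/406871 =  - 13^1*17^1 * 29^1*113^1*251^ ( - 1 )*1621^( -1 )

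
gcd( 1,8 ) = 1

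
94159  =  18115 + 76044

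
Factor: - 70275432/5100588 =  - 5856286/425049 = - 2^1*3^(- 1) * 19^( - 1 )*37^1*7457^( - 1)*79139^1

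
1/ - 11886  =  -1+ 11885/11886 = -  0.00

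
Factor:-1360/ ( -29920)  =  1/22 = 2^(-1)  *  11^( - 1)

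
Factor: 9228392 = 2^3*37^1*31177^1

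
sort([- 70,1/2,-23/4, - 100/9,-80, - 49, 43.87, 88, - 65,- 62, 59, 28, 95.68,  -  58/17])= [  -  80,  -  70,  -  65, - 62, - 49,-100/9, - 23/4,-58/17, 1/2, 28 , 43.87, 59,88, 95.68 ]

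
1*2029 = 2029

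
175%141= 34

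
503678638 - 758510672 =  - 254832034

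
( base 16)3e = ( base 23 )2g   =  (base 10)62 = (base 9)68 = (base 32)1U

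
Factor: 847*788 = 2^2*7^1*11^2* 197^1 = 667436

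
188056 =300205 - 112149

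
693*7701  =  5336793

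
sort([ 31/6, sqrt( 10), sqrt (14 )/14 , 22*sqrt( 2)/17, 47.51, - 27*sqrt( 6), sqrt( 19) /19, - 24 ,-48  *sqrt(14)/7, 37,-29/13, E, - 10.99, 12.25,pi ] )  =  [ - 27 * sqrt( 6 ), - 48 * sqrt(14)/7, -24, - 10.99, - 29/13, sqrt(19 ) /19, sqrt(14)/14, 22*sqrt( 2) /17,E, pi , sqrt (10),31/6, 12.25, 37,  47.51 ] 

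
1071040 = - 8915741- - 9986781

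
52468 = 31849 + 20619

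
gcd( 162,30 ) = 6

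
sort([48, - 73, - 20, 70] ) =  [ - 73,  -  20,  48,70]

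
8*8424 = 67392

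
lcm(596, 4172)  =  4172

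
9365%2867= 764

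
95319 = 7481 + 87838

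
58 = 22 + 36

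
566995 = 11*51545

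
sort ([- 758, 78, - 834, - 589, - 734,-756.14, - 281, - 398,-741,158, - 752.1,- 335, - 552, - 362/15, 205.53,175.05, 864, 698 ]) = [ - 834, -758,-756.14, - 752.1,-741, -734 , - 589, - 552,  -  398, - 335, - 281, - 362/15,  78, 158, 175.05, 205.53, 698, 864 ]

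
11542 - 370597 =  - 359055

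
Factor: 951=3^1*317^1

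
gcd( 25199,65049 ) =1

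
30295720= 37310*812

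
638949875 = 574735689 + 64214186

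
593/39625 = 593/39625 = 0.01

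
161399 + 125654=287053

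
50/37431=50/37431=0.00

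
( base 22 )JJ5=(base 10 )9619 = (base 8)22623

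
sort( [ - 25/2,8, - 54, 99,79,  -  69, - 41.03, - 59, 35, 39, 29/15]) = [ - 69, - 59, - 54, - 41.03,-25/2, 29/15,  8, 35, 39, 79,99] 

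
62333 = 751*83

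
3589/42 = 85 + 19/42 = 85.45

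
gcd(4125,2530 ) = 55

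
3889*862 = 3352318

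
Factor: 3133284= 2^2*3^1 *7^1*11^1*3391^1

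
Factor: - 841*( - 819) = 3^2 *7^1*13^1 * 29^2 = 688779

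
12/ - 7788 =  - 1/649 = - 0.00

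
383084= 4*95771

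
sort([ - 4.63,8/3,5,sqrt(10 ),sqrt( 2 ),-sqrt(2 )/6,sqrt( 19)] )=[ - 4.63, - sqrt( 2) /6 , sqrt( 2), 8/3, sqrt( 10), sqrt( 19), 5]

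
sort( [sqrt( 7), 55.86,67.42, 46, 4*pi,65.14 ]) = [sqrt(7 ),  4*pi, 46, 55.86, 65.14, 67.42]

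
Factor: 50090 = 2^1*5^1*5009^1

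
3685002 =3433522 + 251480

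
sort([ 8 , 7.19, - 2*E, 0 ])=[ - 2*E,0, 7.19,8]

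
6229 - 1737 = 4492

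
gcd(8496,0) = 8496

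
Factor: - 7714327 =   -  7714327^1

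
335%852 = 335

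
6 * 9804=58824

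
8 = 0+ 8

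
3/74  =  3/74 = 0.04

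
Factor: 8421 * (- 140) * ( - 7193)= 8480115420 = 2^2* 3^1*5^1*7^2 * 401^1*7193^1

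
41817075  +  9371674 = 51188749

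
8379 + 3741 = 12120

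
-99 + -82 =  - 181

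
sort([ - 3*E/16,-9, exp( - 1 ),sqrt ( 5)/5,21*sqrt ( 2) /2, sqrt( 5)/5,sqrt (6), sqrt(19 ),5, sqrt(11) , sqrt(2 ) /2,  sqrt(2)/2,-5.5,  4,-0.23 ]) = [ - 9,-5.5,-3 * E/16, - 0.23,exp( - 1 ),sqrt(5)/5,sqrt(5)/5 , sqrt(2 )/2, sqrt( 2) /2, sqrt(6 ),sqrt(  11 ),  4, sqrt(19), 5,21*sqrt ( 2 )/2 ] 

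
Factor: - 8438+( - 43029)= - 51467=- 13^1 * 37^1*107^1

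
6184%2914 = 356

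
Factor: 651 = 3^1*7^1 * 31^1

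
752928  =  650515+102413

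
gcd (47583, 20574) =9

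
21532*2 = 43064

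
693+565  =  1258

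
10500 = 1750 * 6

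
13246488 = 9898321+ 3348167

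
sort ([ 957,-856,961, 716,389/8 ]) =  [ - 856, 389/8 , 716 , 957  ,  961]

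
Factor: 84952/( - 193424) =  - 2^( - 1) * 11^( - 1)  *37^1*41^1*157^( - 1) = - 1517/3454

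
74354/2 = 37177  =  37177.00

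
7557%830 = 87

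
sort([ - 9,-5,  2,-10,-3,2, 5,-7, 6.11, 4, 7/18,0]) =[ - 10,-9, - 7 , - 5, - 3,0, 7/18, 2, 2, 4,  5, 6.11] 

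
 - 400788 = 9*( - 44532) 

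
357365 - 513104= -155739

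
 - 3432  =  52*( - 66)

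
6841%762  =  745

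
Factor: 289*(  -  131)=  - 17^2 * 131^1 = - 37859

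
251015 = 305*823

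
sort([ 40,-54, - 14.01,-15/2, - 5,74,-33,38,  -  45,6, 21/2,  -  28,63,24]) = [-54,-45, - 33, - 28,  -  14.01, - 15/2, - 5, 6,21/2, 24,38 , 40, 63, 74]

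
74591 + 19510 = 94101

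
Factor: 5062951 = 31^1 * 163321^1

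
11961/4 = 11961/4  =  2990.25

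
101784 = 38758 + 63026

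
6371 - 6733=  - 362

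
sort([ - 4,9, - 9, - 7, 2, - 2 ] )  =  [ - 9, - 7, - 4, - 2,2, 9 ]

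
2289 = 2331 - 42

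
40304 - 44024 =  - 3720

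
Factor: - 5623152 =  - 2^4*3^1*31^1 * 3779^1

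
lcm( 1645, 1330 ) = 62510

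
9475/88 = 9475/88 = 107.67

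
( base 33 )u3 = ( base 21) 256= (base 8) 1741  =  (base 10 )993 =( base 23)1k4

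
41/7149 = 41/7149 =0.01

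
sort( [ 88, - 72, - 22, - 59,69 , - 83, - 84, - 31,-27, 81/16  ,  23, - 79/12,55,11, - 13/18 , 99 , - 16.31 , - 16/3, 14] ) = [ - 84, - 83, - 72, - 59, - 31, - 27, - 22, - 16.31, - 79/12 ,-16/3, - 13/18, 81/16, 11,14,23, 55,69,88,99 ]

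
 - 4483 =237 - 4720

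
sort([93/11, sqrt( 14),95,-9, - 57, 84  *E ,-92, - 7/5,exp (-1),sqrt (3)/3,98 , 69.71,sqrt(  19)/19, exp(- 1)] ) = [ - 92,  -  57,  -  9, - 7/5,sqrt(19 )/19, exp( - 1),exp( - 1 ),sqrt( 3)/3, sqrt( 14) , 93/11  ,  69.71, 95,98,84 * E]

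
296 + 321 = 617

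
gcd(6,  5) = 1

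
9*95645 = 860805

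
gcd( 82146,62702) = 2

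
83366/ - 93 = -83366/93 = - 896.41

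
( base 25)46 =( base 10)106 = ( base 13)82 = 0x6A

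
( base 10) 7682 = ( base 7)31253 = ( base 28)9MA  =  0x1E02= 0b1111000000010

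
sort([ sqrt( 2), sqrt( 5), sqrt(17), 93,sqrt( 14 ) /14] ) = [ sqrt(14 )/14 , sqrt(2),sqrt ( 5),sqrt( 17 ), 93]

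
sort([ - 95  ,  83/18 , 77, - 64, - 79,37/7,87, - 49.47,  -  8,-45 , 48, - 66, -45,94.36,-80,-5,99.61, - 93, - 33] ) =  [  -  95, -93, - 80,-79 , - 66, -64, - 49.47 , - 45, - 45, - 33,-8 , - 5,83/18,37/7 , 48,77,87, 94.36,99.61]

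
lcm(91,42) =546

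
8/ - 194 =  - 4/97 = - 0.04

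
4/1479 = 4/1479 = 0.00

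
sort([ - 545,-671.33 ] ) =[ - 671.33,  -  545] 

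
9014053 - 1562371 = 7451682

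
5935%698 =351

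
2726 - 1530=1196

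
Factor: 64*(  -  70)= - 4480 = -2^7*5^1*7^1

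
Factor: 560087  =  11^1*59^1*863^1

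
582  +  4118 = 4700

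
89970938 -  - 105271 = 90076209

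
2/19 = 2/19 = 0.11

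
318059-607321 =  - 289262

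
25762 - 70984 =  - 45222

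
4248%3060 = 1188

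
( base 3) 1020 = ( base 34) X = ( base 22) 1B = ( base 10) 33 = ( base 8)41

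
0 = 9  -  9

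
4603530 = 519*8870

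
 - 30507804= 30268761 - 60776565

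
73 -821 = - 748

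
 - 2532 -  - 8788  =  6256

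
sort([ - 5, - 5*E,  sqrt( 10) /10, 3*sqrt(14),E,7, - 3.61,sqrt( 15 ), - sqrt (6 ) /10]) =[ - 5*E, - 5, - 3.61, -sqrt( 6) /10,  sqrt(10) /10,  E,sqrt( 15),7,3 *sqrt( 14)]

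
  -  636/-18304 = 159/4576 = 0.03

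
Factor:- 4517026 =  - 2^1*83^1*27211^1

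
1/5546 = 1/5546 = 0.00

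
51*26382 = 1345482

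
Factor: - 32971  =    -  32971^1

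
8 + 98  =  106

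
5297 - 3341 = 1956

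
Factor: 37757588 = 2^2*11^1*858127^1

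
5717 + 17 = 5734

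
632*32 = 20224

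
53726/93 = 53726/93 = 577.70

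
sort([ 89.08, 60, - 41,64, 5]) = [ - 41,5, 60,64,89.08]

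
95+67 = 162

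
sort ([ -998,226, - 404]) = [ - 998, -404 , 226 ]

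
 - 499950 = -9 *55550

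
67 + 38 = 105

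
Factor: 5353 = 53^1*101^1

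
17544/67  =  261 + 57/67 = 261.85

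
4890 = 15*326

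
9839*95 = 934705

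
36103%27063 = 9040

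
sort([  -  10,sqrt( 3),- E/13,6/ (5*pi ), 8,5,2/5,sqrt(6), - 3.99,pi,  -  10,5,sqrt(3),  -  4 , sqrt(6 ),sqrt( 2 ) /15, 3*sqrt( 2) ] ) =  [ - 10, - 10, - 4, - 3.99,  -  E/13,sqrt(2)/15,6/(5*pi),2/5,sqrt( 3),sqrt(3),sqrt( 6),sqrt(6 ),  pi,3*sqrt(2),5, 5, 8 ]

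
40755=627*65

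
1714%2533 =1714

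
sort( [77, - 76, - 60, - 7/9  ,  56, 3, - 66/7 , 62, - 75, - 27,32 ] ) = [ - 76,  -  75, - 60, - 27, - 66/7, - 7/9,3,32, 56, 62,  77 ]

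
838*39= 32682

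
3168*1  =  3168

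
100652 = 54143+46509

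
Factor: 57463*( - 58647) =-3^1 * 7^1*113^1* 173^1*8209^1 = - 3370032561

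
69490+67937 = 137427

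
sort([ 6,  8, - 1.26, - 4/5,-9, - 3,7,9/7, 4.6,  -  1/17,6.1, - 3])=[-9, - 3, - 3, - 1.26, - 4/5, - 1/17,9/7,4.6,6 , 6.1,  7,8]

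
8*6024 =48192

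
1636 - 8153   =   -6517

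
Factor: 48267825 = 3^1 * 5^2 * 47^1*13693^1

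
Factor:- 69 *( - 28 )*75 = 2^2*3^2 *5^2 *7^1*23^1 = 144900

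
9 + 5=14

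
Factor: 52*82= 4264 = 2^3*13^1 * 41^1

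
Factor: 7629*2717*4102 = 2^1*3^1* 7^1*  11^1*13^1*19^1*293^1*2543^1 = 85026227286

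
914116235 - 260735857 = 653380378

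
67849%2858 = 2115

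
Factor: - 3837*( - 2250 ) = 8633250=2^1*3^3*5^3  *  1279^1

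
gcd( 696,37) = 1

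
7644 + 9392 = 17036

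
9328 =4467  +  4861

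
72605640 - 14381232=58224408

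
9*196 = 1764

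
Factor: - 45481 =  - 45481^1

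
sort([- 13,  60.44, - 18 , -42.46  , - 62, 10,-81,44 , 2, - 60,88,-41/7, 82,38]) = [ - 81, - 62,-60, - 42.46 ,  -  18, - 13, - 41/7, 2,10,38,44 , 60.44,82,88 ]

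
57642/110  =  524 + 1/55 = 524.02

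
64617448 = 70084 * 922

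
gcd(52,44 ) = 4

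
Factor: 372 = 2^2 *3^1*31^1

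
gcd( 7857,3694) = 1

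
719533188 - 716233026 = 3300162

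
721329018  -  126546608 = 594782410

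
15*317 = 4755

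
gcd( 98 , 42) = 14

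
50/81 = 50/81 = 0.62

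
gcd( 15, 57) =3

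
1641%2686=1641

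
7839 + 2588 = 10427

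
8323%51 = 10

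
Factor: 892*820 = 2^4*5^1*41^1*223^1 = 731440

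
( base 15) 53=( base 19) 42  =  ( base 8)116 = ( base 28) 2M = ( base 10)78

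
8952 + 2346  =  11298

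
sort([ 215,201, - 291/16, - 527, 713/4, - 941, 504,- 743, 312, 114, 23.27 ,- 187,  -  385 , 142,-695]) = [ - 941, - 743, - 695, - 527, -385, - 187, - 291/16  ,  23.27 , 114,142, 713/4,201,215,  312, 504 ]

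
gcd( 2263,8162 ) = 1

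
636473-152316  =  484157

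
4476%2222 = 32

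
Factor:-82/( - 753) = 2^1*3^( - 1) * 41^1 *251^( - 1 )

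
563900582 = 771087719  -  207187137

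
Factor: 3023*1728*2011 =10504949184 = 2^6*3^3*2011^1 *3023^1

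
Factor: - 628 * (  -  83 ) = 52124=2^2*83^1*157^1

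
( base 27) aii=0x1E72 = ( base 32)7ji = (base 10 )7794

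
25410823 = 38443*661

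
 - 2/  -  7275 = 2/7275 = 0.00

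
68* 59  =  4012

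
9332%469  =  421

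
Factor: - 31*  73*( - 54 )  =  2^1 * 3^3 * 31^1*73^1 = 122202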